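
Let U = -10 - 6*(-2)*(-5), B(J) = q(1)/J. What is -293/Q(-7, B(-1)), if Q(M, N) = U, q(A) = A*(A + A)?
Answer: 293/70 ≈ 4.1857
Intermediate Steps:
q(A) = 2*A² (q(A) = A*(2*A) = 2*A²)
B(J) = 2/J (B(J) = (2*1²)/J = (2*1)/J = 2/J)
U = -70 (U = -10 - (-12)*(-5) = -10 - 1*60 = -10 - 60 = -70)
Q(M, N) = -70
-293/Q(-7, B(-1)) = -293/(-70) = -293*(-1/70) = 293/70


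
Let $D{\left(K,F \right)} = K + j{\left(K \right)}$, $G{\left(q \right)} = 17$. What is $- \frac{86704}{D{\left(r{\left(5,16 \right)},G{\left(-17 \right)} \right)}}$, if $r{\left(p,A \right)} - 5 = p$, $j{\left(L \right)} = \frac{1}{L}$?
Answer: $- \frac{867040}{101} \approx -8584.5$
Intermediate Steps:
$r{\left(p,A \right)} = 5 + p$
$D{\left(K,F \right)} = K + \frac{1}{K}$
$- \frac{86704}{D{\left(r{\left(5,16 \right)},G{\left(-17 \right)} \right)}} = - \frac{86704}{\left(5 + 5\right) + \frac{1}{5 + 5}} = - \frac{86704}{10 + \frac{1}{10}} = - \frac{86704}{\frac{101}{10}} = \left(-86704\right) \frac{10}{101} = - \frac{867040}{101}$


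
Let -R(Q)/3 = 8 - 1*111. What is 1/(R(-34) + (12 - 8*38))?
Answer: 1/17 ≈ 0.058824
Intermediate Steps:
R(Q) = 309 (R(Q) = -3*(8 - 1*111) = -3*(8 - 111) = -3*(-103) = 309)
1/(R(-34) + (12 - 8*38)) = 1/(309 + (12 - 8*38)) = 1/(309 + (12 - 304)) = 1/(309 - 292) = 1/17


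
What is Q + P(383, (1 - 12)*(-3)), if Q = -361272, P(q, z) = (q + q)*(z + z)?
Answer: -310716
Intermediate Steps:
P(q, z) = 4*q*z (P(q, z) = (2*q)*(2*z) = 4*q*z)
Q + P(383, (1 - 12)*(-3)) = -361272 + 4*383*((1 - 12)*(-3)) = -361272 + 4*383*(-11*(-3)) = -361272 + 4*383*33 = -361272 + 50556 = -310716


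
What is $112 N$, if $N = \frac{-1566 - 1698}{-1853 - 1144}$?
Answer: $\frac{121856}{999} \approx 121.98$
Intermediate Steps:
$N = \frac{1088}{999}$ ($N = - \frac{3264}{-1853 + \left(-1642 + 498\right)} = - \frac{3264}{-1853 - 1144} = - \frac{3264}{-2997} = \left(-3264\right) \left(- \frac{1}{2997}\right) = \frac{1088}{999} \approx 1.0891$)
$112 N = 112 \cdot \frac{1088}{999} = \frac{121856}{999}$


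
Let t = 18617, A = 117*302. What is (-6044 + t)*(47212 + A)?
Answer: 1037850858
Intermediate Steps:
A = 35334
(-6044 + t)*(47212 + A) = (-6044 + 18617)*(47212 + 35334) = 12573*82546 = 1037850858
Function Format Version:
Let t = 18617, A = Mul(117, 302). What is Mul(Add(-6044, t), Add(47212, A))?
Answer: 1037850858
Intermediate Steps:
A = 35334
Mul(Add(-6044, t), Add(47212, A)) = Mul(Add(-6044, 18617), Add(47212, 35334)) = Mul(12573, 82546) = 1037850858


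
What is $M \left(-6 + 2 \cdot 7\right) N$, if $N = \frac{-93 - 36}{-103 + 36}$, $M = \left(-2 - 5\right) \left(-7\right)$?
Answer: $\frac{50568}{67} \approx 754.75$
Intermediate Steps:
$M = 49$ ($M = \left(-7\right) \left(-7\right) = 49$)
$N = \frac{129}{67}$ ($N = \frac{-93 + \left(-54 + 18\right)}{-67} = \left(-93 - 36\right) \left(- \frac{1}{67}\right) = \left(-129\right) \left(- \frac{1}{67}\right) = \frac{129}{67} \approx 1.9254$)
$M \left(-6 + 2 \cdot 7\right) N = 49 \left(-6 + 2 \cdot 7\right) \frac{129}{67} = 49 \left(-6 + 14\right) \frac{129}{67} = 49 \cdot 8 \cdot \frac{129}{67} = 392 \cdot \frac{129}{67} = \frac{50568}{67}$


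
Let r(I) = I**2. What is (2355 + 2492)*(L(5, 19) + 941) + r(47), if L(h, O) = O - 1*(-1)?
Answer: 4660176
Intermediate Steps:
L(h, O) = 1 + O (L(h, O) = O + 1 = 1 + O)
(2355 + 2492)*(L(5, 19) + 941) + r(47) = (2355 + 2492)*((1 + 19) + 941) + 47**2 = 4847*(20 + 941) + 2209 = 4847*961 + 2209 = 4657967 + 2209 = 4660176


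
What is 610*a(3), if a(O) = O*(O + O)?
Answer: 10980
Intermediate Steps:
a(O) = 2*O² (a(O) = O*(2*O) = 2*O²)
610*a(3) = 610*(2*3²) = 610*(2*9) = 610*18 = 10980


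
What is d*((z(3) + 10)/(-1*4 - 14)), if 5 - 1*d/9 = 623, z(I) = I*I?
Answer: 5871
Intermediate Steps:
z(I) = I²
d = -5562 (d = 45 - 9*623 = 45 - 5607 = -5562)
d*((z(3) + 10)/(-1*4 - 14)) = -5562*(3² + 10)/(-1*4 - 14) = -5562*(9 + 10)/(-4 - 14) = -105678/(-18) = -105678*(-1)/18 = -5562*(-19/18) = 5871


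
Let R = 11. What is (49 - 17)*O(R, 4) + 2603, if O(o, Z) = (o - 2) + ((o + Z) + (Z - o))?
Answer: 3147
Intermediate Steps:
O(o, Z) = -2 + o + 2*Z (O(o, Z) = (-2 + o) + ((Z + o) + (Z - o)) = (-2 + o) + 2*Z = -2 + o + 2*Z)
(49 - 17)*O(R, 4) + 2603 = (49 - 17)*(-2 + 11 + 2*4) + 2603 = 32*(-2 + 11 + 8) + 2603 = 32*17 + 2603 = 544 + 2603 = 3147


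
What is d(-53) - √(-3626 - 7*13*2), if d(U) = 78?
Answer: 78 - 4*I*√238 ≈ 78.0 - 61.709*I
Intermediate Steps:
d(-53) - √(-3626 - 7*13*2) = 78 - √(-3626 - 7*13*2) = 78 - √(-3626 - 91*2) = 78 - √(-3626 - 182) = 78 - √(-3808) = 78 - 4*I*√238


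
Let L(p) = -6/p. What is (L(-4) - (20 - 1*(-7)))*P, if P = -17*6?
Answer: 2601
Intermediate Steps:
P = -102
(L(-4) - (20 - 1*(-7)))*P = (-6/(-4) - (20 - 1*(-7)))*(-102) = (-6*(-¼) - (20 + 7))*(-102) = (3/2 - 1*27)*(-102) = (3/2 - 27)*(-102) = -51/2*(-102) = 2601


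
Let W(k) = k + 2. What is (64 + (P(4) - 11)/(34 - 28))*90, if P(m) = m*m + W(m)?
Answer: 5925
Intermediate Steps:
W(k) = 2 + k
P(m) = 2 + m + m² (P(m) = m*m + (2 + m) = m² + (2 + m) = 2 + m + m²)
(64 + (P(4) - 11)/(34 - 28))*90 = (64 + ((2 + 4 + 4²) - 11)/(34 - 28))*90 = (64 + ((2 + 4 + 16) - 11)/6)*90 = (64 + (22 - 11)*(⅙))*90 = (64 + 11*(⅙))*90 = (64 + 11/6)*90 = (395/6)*90 = 5925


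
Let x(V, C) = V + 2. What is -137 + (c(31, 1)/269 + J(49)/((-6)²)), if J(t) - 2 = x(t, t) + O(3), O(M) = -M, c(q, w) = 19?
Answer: -656287/4842 ≈ -135.54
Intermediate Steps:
x(V, C) = 2 + V
J(t) = 1 + t (J(t) = 2 + ((2 + t) - 1*3) = 2 + ((2 + t) - 3) = 2 + (-1 + t) = 1 + t)
-137 + (c(31, 1)/269 + J(49)/((-6)²)) = -137 + (19/269 + (1 + 49)/((-6)²)) = -137 + (19*(1/269) + 50/36) = -137 + (19/269 + 50*(1/36)) = -137 + (19/269 + 25/18) = -137 + 7067/4842 = -656287/4842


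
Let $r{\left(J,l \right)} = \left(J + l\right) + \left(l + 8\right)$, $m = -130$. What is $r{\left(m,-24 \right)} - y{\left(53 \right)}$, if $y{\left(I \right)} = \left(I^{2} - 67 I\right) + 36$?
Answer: $536$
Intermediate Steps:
$y{\left(I \right)} = 36 + I^{2} - 67 I$
$r{\left(J,l \right)} = 8 + J + 2 l$ ($r{\left(J,l \right)} = \left(J + l\right) + \left(8 + l\right) = 8 + J + 2 l$)
$r{\left(m,-24 \right)} - y{\left(53 \right)} = \left(8 - 130 + 2 \left(-24\right)\right) - \left(36 + 53^{2} - 3551\right) = \left(8 - 130 - 48\right) - \left(36 + 2809 - 3551\right) = -170 - -706 = -170 + 706 = 536$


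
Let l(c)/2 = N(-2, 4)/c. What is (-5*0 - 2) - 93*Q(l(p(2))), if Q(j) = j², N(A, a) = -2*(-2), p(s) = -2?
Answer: -1490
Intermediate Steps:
N(A, a) = 4
l(c) = 8/c (l(c) = 2*(4/c) = 8/c)
(-5*0 - 2) - 93*Q(l(p(2))) = (-5*0 - 2) - 93*(8/(-2))² = (0 - 2) - 93*(8*(-½))² = -2 - 93*(-4)² = -2 - 93*16 = -2 - 1488 = -1490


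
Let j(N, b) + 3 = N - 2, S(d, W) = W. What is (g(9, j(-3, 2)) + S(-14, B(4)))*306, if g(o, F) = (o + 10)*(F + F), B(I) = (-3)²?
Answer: -90270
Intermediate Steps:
B(I) = 9
j(N, b) = -5 + N (j(N, b) = -3 + (N - 2) = -3 + (-2 + N) = -5 + N)
g(o, F) = 2*F*(10 + o) (g(o, F) = (10 + o)*(2*F) = 2*F*(10 + o))
(g(9, j(-3, 2)) + S(-14, B(4)))*306 = (2*(-5 - 3)*(10 + 9) + 9)*306 = (2*(-8)*19 + 9)*306 = (-304 + 9)*306 = -295*306 = -90270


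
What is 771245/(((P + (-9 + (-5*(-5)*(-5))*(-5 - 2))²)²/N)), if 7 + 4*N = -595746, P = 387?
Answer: -459471522485/2252058470596 ≈ -0.20402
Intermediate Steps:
N = -595753/4 (N = -7/4 + (¼)*(-595746) = -7/4 - 297873/2 = -595753/4 ≈ -1.4894e+5)
771245/(((P + (-9 + (-5*(-5)*(-5))*(-5 - 2))²)²/N)) = 771245/(((387 + (-9 + (-5*(-5)*(-5))*(-5 - 2))²)²/(-595753/4))) = 771245/(((387 + (-9 + (25*(-5))*(-7))²)²*(-4/595753))) = 771245/(((387 + (-9 - 125*(-7))²)²*(-4/595753))) = 771245/(((387 + (-9 + 875)²)²*(-4/595753))) = 771245/(((387 + 866²)²*(-4/595753))) = 771245/(((387 + 749956)²*(-4/595753))) = 771245/((750343²*(-4/595753))) = 771245/((563014617649*(-4/595753))) = 771245/(-2252058470596/595753) = 771245*(-595753/2252058470596) = -459471522485/2252058470596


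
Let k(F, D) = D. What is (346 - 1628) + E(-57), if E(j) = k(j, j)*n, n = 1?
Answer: -1339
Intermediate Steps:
E(j) = j (E(j) = j*1 = j)
(346 - 1628) + E(-57) = (346 - 1628) - 57 = -1282 - 57 = -1339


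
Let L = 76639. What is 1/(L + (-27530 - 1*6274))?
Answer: 1/42835 ≈ 2.3345e-5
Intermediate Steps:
1/(L + (-27530 - 1*6274)) = 1/(76639 + (-27530 - 1*6274)) = 1/(76639 + (-27530 - 6274)) = 1/(76639 - 33804) = 1/42835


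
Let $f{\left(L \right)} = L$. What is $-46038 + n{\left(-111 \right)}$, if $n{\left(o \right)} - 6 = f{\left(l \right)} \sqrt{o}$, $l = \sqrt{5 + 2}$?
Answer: $-46032 + i \sqrt{777} \approx -46032.0 + 27.875 i$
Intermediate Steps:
$l = \sqrt{7} \approx 2.6458$
$n{\left(o \right)} = 6 + \sqrt{7} \sqrt{o}$
$-46038 + n{\left(-111 \right)} = -46038 + \left(6 + \sqrt{7} \sqrt{-111}\right) = -46038 + \left(6 + \sqrt{7} i \sqrt{111}\right) = -46038 + \left(6 + i \sqrt{777}\right) = -46032 + i \sqrt{777}$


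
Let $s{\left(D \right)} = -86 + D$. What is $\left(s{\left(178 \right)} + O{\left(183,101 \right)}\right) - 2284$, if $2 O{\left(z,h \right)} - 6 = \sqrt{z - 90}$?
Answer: $-2189 + \frac{\sqrt{93}}{2} \approx -2184.2$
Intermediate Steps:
$O{\left(z,h \right)} = 3 + \frac{\sqrt{-90 + z}}{2}$ ($O{\left(z,h \right)} = 3 + \frac{\sqrt{z - 90}}{2} = 3 + \frac{\sqrt{-90 + z}}{2}$)
$\left(s{\left(178 \right)} + O{\left(183,101 \right)}\right) - 2284 = \left(\left(-86 + 178\right) + \left(3 + \frac{\sqrt{-90 + 183}}{2}\right)\right) - 2284 = \left(92 + \left(3 + \frac{\sqrt{93}}{2}\right)\right) - 2284 = \left(95 + \frac{\sqrt{93}}{2}\right) - 2284 = -2189 + \frac{\sqrt{93}}{2}$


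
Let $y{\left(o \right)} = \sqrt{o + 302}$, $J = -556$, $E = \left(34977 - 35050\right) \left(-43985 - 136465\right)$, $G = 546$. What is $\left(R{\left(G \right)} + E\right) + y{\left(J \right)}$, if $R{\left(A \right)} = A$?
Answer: $13173396 + i \sqrt{254} \approx 1.3173 \cdot 10^{7} + 15.937 i$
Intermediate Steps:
$E = 13172850$ ($E = \left(-73\right) \left(-180450\right) = 13172850$)
$y{\left(o \right)} = \sqrt{302 + o}$
$\left(R{\left(G \right)} + E\right) + y{\left(J \right)} = \left(546 + 13172850\right) + \sqrt{302 - 556} = 13173396 + \sqrt{-254} = 13173396 + i \sqrt{254}$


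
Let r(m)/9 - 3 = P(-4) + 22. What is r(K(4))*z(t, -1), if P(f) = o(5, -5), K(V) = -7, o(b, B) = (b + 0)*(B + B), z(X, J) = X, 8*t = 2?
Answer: -225/4 ≈ -56.250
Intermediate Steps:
t = ¼ (t = (⅛)*2 = ¼ ≈ 0.25000)
o(b, B) = 2*B*b (o(b, B) = b*(2*B) = 2*B*b)
P(f) = -50 (P(f) = 2*(-5)*5 = -50)
r(m) = -225 (r(m) = 27 + 9*(-50 + 22) = 27 + 9*(-28) = 27 - 252 = -225)
r(K(4))*z(t, -1) = -225*¼ = -225/4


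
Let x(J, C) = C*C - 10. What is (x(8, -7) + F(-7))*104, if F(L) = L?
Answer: 3328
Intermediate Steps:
x(J, C) = -10 + C² (x(J, C) = C² - 10 = -10 + C²)
(x(8, -7) + F(-7))*104 = ((-10 + (-7)²) - 7)*104 = ((-10 + 49) - 7)*104 = (39 - 7)*104 = 32*104 = 3328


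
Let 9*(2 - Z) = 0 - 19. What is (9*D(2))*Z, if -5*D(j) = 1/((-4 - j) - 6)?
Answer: 37/60 ≈ 0.61667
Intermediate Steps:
D(j) = -1/(5*(-10 - j)) (D(j) = -1/(5*((-4 - j) - 6)) = -1/(5*(-10 - j)))
Z = 37/9 (Z = 2 - (0 - 19)/9 = 2 - ⅑*(-19) = 2 + 19/9 = 37/9 ≈ 4.1111)
(9*D(2))*Z = (9*(1/(5*(10 + 2))))*(37/9) = (9*((⅕)/12))*(37/9) = (9*((⅕)*(1/12)))*(37/9) = (9*(1/60))*(37/9) = (3/20)*(37/9) = 37/60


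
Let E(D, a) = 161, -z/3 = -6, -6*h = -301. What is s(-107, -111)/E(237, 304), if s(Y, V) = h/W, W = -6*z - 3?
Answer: -43/15318 ≈ -0.0028072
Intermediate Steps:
h = 301/6 (h = -⅙*(-301) = 301/6 ≈ 50.167)
z = 18 (z = -3*(-6) = 18)
W = -111 (W = -6*18 - 3 = -108 - 3 = -111)
s(Y, V) = -301/666 (s(Y, V) = (301/6)/(-111) = (301/6)*(-1/111) = -301/666)
s(-107, -111)/E(237, 304) = -301/666/161 = -301/666*1/161 = -43/15318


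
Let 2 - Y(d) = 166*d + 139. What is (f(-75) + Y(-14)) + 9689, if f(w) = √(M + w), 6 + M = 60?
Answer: 11876 + I*√21 ≈ 11876.0 + 4.5826*I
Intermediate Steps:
M = 54 (M = -6 + 60 = 54)
Y(d) = -137 - 166*d (Y(d) = 2 - (166*d + 139) = 2 - (139 + 166*d) = 2 + (-139 - 166*d) = -137 - 166*d)
f(w) = √(54 + w)
(f(-75) + Y(-14)) + 9689 = (√(54 - 75) + (-137 - 166*(-14))) + 9689 = (√(-21) + (-137 + 2324)) + 9689 = (I*√21 + 2187) + 9689 = (2187 + I*√21) + 9689 = 11876 + I*√21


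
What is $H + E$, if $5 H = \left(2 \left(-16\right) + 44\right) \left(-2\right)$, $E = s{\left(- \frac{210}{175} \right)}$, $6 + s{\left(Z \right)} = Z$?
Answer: $-12$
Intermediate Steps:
$s{\left(Z \right)} = -6 + Z$
$E = - \frac{36}{5}$ ($E = -6 - \frac{210}{175} = -6 - \frac{6}{5} = - \frac{36}{5} \approx -7.2$)
$H = - \frac{24}{5}$ ($H = \frac{\left(2 \left(-16\right) + 44\right) \left(-2\right)}{5} = \frac{\left(-32 + 44\right) \left(-2\right)}{5} = \frac{12 \left(-2\right)}{5} = \frac{1}{5} \left(-24\right) = - \frac{24}{5} \approx -4.8$)
$H + E = - \frac{24}{5} - \frac{36}{5} = -12$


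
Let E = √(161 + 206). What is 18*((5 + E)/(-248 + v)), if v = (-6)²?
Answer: -45/106 - 9*√367/106 ≈ -2.0511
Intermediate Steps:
E = √367 ≈ 19.157
v = 36
18*((5 + E)/(-248 + v)) = 18*((5 + √367)/(-248 + 36)) = 18*((5 + √367)/(-212)) = 18*((5 + √367)*(-1/212)) = 18*(-5/212 - √367/212) = -45/106 - 9*√367/106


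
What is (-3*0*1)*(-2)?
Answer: 0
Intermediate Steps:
(-3*0*1)*(-2) = (0*1)*(-2) = 0*(-2) = 0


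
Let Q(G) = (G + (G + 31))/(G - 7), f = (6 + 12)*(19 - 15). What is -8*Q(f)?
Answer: -280/13 ≈ -21.538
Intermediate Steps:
f = 72 (f = 18*4 = 72)
Q(G) = (31 + 2*G)/(-7 + G) (Q(G) = (G + (31 + G))/(-7 + G) = (31 + 2*G)/(-7 + G))
-8*Q(f) = -8*(31 + 2*72)/(-7 + 72) = -8*(31 + 144)/65 = -8*175/65 = -8*35/13 = -280/13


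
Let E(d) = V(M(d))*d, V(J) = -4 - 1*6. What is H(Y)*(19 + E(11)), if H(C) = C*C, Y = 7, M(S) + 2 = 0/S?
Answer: -4459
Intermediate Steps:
M(S) = -2 (M(S) = -2 + 0/S = -2 + 0 = -2)
V(J) = -10 (V(J) = -4 - 6 = -10)
H(C) = C²
E(d) = -10*d
H(Y)*(19 + E(11)) = 7²*(19 - 10*11) = 49*(19 - 110) = 49*(-91) = -4459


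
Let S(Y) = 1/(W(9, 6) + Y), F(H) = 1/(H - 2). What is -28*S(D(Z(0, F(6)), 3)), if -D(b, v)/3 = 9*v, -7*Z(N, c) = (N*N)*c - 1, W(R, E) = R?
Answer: 7/18 ≈ 0.38889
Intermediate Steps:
F(H) = 1/(-2 + H)
Z(N, c) = 1/7 - c*N**2/7 (Z(N, c) = -((N*N)*c - 1)/7 = -(N**2*c - 1)/7 = -(c*N**2 - 1)/7 = -(-1 + c*N**2)/7 = 1/7 - c*N**2/7)
D(b, v) = -27*v
S(Y) = 1/(9 + Y)
-28*S(D(Z(0, F(6)), 3)) = -28/(9 - 27*3) = -28/(9 - 81) = -28/(-72) = -28*(-1/72) = 7/18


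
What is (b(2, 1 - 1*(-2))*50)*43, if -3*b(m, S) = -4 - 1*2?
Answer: 4300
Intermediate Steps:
b(m, S) = 2 (b(m, S) = -(-4 - 1*2)/3 = -(-4 - 2)/3 = -⅓*(-6) = 2)
(b(2, 1 - 1*(-2))*50)*43 = (2*50)*43 = 100*43 = 4300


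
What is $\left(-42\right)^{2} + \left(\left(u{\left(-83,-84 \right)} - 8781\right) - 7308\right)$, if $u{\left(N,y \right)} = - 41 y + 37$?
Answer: $-10844$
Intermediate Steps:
$u{\left(N,y \right)} = 37 - 41 y$
$\left(-42\right)^{2} + \left(\left(u{\left(-83,-84 \right)} - 8781\right) - 7308\right) = \left(-42\right)^{2} + \left(\left(\left(37 - -3444\right) - 8781\right) - 7308\right) = 1764 + \left(\left(\left(37 + 3444\right) - 8781\right) - 7308\right) = 1764 + \left(\left(3481 - 8781\right) - 7308\right) = 1764 - 12608 = -10844$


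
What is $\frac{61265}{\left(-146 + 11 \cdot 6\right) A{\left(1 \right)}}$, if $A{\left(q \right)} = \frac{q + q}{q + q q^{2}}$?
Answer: $- \frac{12253}{16} \approx -765.81$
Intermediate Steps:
$A{\left(q \right)} = \frac{2 q}{q + q^{3}}$
$\frac{61265}{\left(-146 + 11 \cdot 6\right) A{\left(1 \right)}} = \frac{61265}{\left(-146 + 11 \cdot 6\right) \frac{2}{1 + 1^{2}}} = \frac{61265}{\left(-146 + 66\right) \frac{2}{1 + 1}} = \frac{61265}{\left(-80\right) \frac{2}{2}} = \frac{61265}{\left(-80\right) 2 \cdot \frac{1}{2}} = \frac{61265}{\left(-80\right) 1} = \frac{61265}{-80} = 61265 \left(- \frac{1}{80}\right) = - \frac{12253}{16}$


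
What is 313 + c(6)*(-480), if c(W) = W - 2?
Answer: -1607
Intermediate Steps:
c(W) = -2 + W
313 + c(6)*(-480) = 313 + (-2 + 6)*(-480) = 313 + 4*(-480) = 313 - 1920 = -1607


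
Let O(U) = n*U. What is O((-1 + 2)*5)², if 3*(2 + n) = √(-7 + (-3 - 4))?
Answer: 550/9 - 100*I*√14/3 ≈ 61.111 - 124.72*I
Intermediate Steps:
n = -2 + I*√14/3 (n = -2 + √(-7 + (-3 - 4))/3 = -2 + √(-7 - 7)/3 = -2 + √(-14)/3 = -2 + (I*√14)/3 = -2 + I*√14/3 ≈ -2.0 + 1.2472*I)
O(U) = U*(-2 + I*√14/3) (O(U) = (-2 + I*√14/3)*U = U*(-2 + I*√14/3))
O((-1 + 2)*5)² = (((-1 + 2)*5)*(-6 + I*√14)/3)² = ((1*5)*(-6 + I*√14)/3)² = ((⅓)*5*(-6 + I*√14))² = (-10 + 5*I*√14/3)²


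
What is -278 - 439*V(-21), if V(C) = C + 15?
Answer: 2356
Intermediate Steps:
V(C) = 15 + C
-278 - 439*V(-21) = -278 - 439*(15 - 21) = -278 - 439*(-6) = -278 + 2634 = 2356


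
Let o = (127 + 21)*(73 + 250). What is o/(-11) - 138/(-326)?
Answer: -7791293/1793 ≈ -4345.4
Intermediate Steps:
o = 47804 (o = 148*323 = 47804)
o/(-11) - 138/(-326) = 47804/(-11) - 138/(-326) = 47804*(-1/11) - 138*(-1/326) = -47804/11 + 69/163 = -7791293/1793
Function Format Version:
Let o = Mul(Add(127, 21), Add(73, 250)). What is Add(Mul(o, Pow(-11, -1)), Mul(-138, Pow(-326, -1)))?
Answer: Rational(-7791293, 1793) ≈ -4345.4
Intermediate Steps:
o = 47804 (o = Mul(148, 323) = 47804)
Add(Mul(o, Pow(-11, -1)), Mul(-138, Pow(-326, -1))) = Add(Mul(47804, Pow(-11, -1)), Mul(-138, Pow(-326, -1))) = Add(Mul(47804, Rational(-1, 11)), Mul(-138, Rational(-1, 326))) = Add(Rational(-47804, 11), Rational(69, 163)) = Rational(-7791293, 1793)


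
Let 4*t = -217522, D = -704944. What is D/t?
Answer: 1409888/108761 ≈ 12.963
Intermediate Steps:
t = -108761/2 (t = (1/4)*(-217522) = -108761/2 ≈ -54381.)
D/t = -704944/(-108761/2) = -704944*(-2/108761) = 1409888/108761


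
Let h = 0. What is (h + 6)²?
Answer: 36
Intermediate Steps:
(h + 6)² = (0 + 6)² = 6² = 36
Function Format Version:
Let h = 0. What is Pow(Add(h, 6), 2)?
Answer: 36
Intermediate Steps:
Pow(Add(h, 6), 2) = Pow(Add(0, 6), 2) = Pow(6, 2) = 36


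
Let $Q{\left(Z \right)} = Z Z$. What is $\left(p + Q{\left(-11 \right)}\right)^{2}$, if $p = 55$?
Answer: $30976$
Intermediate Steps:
$Q{\left(Z \right)} = Z^{2}$
$\left(p + Q{\left(-11 \right)}\right)^{2} = \left(55 + \left(-11\right)^{2}\right)^{2} = \left(55 + 121\right)^{2} = 176^{2} = 30976$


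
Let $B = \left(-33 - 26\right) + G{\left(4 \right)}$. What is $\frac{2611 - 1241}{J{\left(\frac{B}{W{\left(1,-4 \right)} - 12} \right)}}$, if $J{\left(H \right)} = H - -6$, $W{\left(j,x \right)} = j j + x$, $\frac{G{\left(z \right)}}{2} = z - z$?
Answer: $\frac{20550}{149} \approx 137.92$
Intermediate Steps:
$G{\left(z \right)} = 0$ ($G{\left(z \right)} = 2 \left(z - z\right) = 2 \cdot 0 = 0$)
$W{\left(j,x \right)} = x + j^{2}$ ($W{\left(j,x \right)} = j^{2} + x = x + j^{2}$)
$B = -59$ ($B = \left(-33 - 26\right) + 0 = -59 + 0 = -59$)
$J{\left(H \right)} = 6 + H$ ($J{\left(H \right)} = H + 6 = 6 + H$)
$\frac{2611 - 1241}{J{\left(\frac{B}{W{\left(1,-4 \right)} - 12} \right)}} = \frac{2611 - 1241}{6 - \frac{59}{\left(-4 + 1^{2}\right) - 12}} = \frac{2611 - 1241}{6 - \frac{59}{\left(-4 + 1\right) - 12}} = \frac{1370}{6 - \frac{59}{-3 - 12}} = \frac{1370}{6 - \frac{59}{-15}} = \frac{1370}{6 - - \frac{59}{15}} = \frac{1370}{6 + \frac{59}{15}} = \frac{1370}{\frac{149}{15}} = 1370 \cdot \frac{15}{149} = \frac{20550}{149}$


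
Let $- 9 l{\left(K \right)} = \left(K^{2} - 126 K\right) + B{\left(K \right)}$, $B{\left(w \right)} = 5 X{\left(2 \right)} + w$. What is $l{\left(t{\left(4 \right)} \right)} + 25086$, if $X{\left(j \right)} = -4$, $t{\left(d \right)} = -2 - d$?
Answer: $\frac{225008}{9} \approx 25001.0$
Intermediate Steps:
$B{\left(w \right)} = -20 + w$ ($B{\left(w \right)} = 5 \left(-4\right) + w = -20 + w$)
$l{\left(K \right)} = \frac{20}{9} - \frac{K^{2}}{9} + \frac{125 K}{9}$ ($l{\left(K \right)} = - \frac{\left(K^{2} - 126 K\right) + \left(-20 + K\right)}{9} = - \frac{-20 + K^{2} - 125 K}{9} = \frac{20}{9} - \frac{K^{2}}{9} + \frac{125 K}{9}$)
$l{\left(t{\left(4 \right)} \right)} + 25086 = \left(\frac{20}{9} - \frac{\left(-2 - 4\right)^{2}}{9} + \frac{125 \left(-2 - 4\right)}{9}\right) + 25086 = \left(\frac{20}{9} - \frac{\left(-6\right)^{2}}{9} + \frac{125}{9} \left(-6\right)\right) + 25086 = \left(\frac{20}{9} - 4 - \frac{250}{3}\right) + 25086 = - \frac{766}{9} + 25086 = \frac{225008}{9}$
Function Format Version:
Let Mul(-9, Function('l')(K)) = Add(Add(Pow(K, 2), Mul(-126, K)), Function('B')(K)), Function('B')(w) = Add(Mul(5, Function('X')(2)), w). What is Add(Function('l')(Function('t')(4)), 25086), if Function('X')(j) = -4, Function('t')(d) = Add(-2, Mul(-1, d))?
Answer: Rational(225008, 9) ≈ 25001.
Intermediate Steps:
Function('B')(w) = Add(-20, w) (Function('B')(w) = Add(Mul(5, -4), w) = Add(-20, w))
Function('l')(K) = Add(Rational(20, 9), Mul(Rational(-1, 9), Pow(K, 2)), Mul(Rational(125, 9), K)) (Function('l')(K) = Mul(Rational(-1, 9), Add(Add(Pow(K, 2), Mul(-126, K)), Add(-20, K))) = Mul(Rational(-1, 9), Add(-20, Pow(K, 2), Mul(-125, K))) = Add(Rational(20, 9), Mul(Rational(-1, 9), Pow(K, 2)), Mul(Rational(125, 9), K)))
Add(Function('l')(Function('t')(4)), 25086) = Add(Add(Rational(20, 9), Mul(Rational(-1, 9), Pow(Add(-2, Mul(-1, 4)), 2)), Mul(Rational(125, 9), Add(-2, Mul(-1, 4)))), 25086) = Add(Add(Rational(20, 9), Mul(Rational(-1, 9), Pow(Add(-2, -4), 2)), Mul(Rational(125, 9), Add(-2, -4))), 25086) = Add(Add(Rational(20, 9), Mul(Rational(-1, 9), Pow(-6, 2)), Mul(Rational(125, 9), -6)), 25086) = Add(Add(Rational(20, 9), Mul(Rational(-1, 9), 36), Rational(-250, 3)), 25086) = Add(Add(Rational(20, 9), -4, Rational(-250, 3)), 25086) = Add(Rational(-766, 9), 25086) = Rational(225008, 9)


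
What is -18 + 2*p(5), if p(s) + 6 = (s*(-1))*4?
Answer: -70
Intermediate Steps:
p(s) = -6 - 4*s (p(s) = -6 + (s*(-1))*4 = -6 - s*4 = -6 - 4*s)
-18 + 2*p(5) = -18 + 2*(-6 - 4*5) = -18 + 2*(-6 - 20) = -18 + 2*(-26) = -18 - 52 = -70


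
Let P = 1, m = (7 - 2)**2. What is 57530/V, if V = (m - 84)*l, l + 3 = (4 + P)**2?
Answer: -2615/59 ≈ -44.322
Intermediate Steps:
m = 25 (m = 5**2 = 25)
l = 22 (l = -3 + (4 + 1)**2 = -3 + 5**2 = -3 + 25 = 22)
V = -1298 (V = (25 - 84)*22 = -59*22 = -1298)
57530/V = 57530/(-1298) = 57530*(-1/1298) = -2615/59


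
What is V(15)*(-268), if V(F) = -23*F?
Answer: 92460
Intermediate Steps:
V(15)*(-268) = -23*15*(-268) = -345*(-268) = 92460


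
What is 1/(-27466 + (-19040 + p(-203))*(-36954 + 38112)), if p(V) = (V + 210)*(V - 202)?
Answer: -1/25358716 ≈ -3.9434e-8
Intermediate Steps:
p(V) = (-202 + V)*(210 + V) (p(V) = (210 + V)*(-202 + V) = (-202 + V)*(210 + V))
1/(-27466 + (-19040 + p(-203))*(-36954 + 38112)) = 1/(-27466 + (-19040 + (-42420 + (-203)² + 8*(-203)))*(-36954 + 38112)) = 1/(-27466 + (-19040 + (-42420 + 41209 - 1624))*1158) = 1/(-27466 + (-19040 - 2835)*1158) = 1/(-27466 - 21875*1158) = 1/(-27466 - 25331250) = 1/(-25358716) = -1/25358716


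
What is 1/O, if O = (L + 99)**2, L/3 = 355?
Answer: 1/1354896 ≈ 7.3806e-7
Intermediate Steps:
L = 1065 (L = 3*355 = 1065)
O = 1354896 (O = (1065 + 99)**2 = 1164**2 = 1354896)
1/O = 1/1354896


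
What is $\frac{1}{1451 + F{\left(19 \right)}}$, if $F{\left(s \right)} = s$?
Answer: $\frac{1}{1470} \approx 0.00068027$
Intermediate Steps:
$\frac{1}{1451 + F{\left(19 \right)}} = \frac{1}{1451 + 19} = \frac{1}{1470}$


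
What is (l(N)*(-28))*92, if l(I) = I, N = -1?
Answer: 2576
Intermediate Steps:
(l(N)*(-28))*92 = -1*(-28)*92 = 28*92 = 2576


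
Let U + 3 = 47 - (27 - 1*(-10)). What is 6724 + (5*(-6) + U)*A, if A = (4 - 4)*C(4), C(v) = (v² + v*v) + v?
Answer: 6724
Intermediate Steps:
U = 7 (U = -3 + (47 - (27 - 1*(-10))) = -3 + (47 - (27 + 10)) = -3 + (47 - 1*37) = -3 + (47 - 37) = -3 + 10 = 7)
C(v) = v + 2*v² (C(v) = (v² + v²) + v = 2*v² + v = v + 2*v²)
A = 0 (A = (4 - 4)*(4*(1 + 2*4)) = 0*(4*(1 + 8)) = 0*(4*9) = 0*36 = 0)
6724 + (5*(-6) + U)*A = 6724 + (5*(-6) + 7)*0 = 6724 + (-30 + 7)*0 = 6724 - 23*0 = 6724 + 0 = 6724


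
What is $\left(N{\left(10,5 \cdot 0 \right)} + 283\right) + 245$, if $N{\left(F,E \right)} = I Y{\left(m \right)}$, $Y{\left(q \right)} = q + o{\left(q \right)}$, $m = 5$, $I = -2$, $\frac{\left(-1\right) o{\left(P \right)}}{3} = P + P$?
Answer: $578$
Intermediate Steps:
$o{\left(P \right)} = - 6 P$ ($o{\left(P \right)} = - 3 \left(P + P\right) = - 3 \cdot 2 P = - 6 P$)
$Y{\left(q \right)} = - 5 q$ ($Y{\left(q \right)} = q - 6 q = - 5 q$)
$N{\left(F,E \right)} = 50$ ($N{\left(F,E \right)} = - 2 \left(\left(-5\right) 5\right) = \left(-2\right) \left(-25\right) = 50$)
$\left(N{\left(10,5 \cdot 0 \right)} + 283\right) + 245 = \left(50 + 283\right) + 245 = 333 + 245 = 578$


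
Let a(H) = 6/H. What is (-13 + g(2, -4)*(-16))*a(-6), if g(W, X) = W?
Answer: 45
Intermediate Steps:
(-13 + g(2, -4)*(-16))*a(-6) = (-13 + 2*(-16))*(6/(-6)) = (-13 - 32)*(6*(-⅙)) = -45*(-1) = 45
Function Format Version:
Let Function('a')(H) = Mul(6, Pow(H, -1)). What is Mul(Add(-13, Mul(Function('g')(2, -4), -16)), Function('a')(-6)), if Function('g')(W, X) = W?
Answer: 45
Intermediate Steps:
Mul(Add(-13, Mul(Function('g')(2, -4), -16)), Function('a')(-6)) = Mul(Add(-13, Mul(2, -16)), Mul(6, Pow(-6, -1))) = Mul(Add(-13, -32), Mul(6, Rational(-1, 6))) = Mul(-45, -1) = 45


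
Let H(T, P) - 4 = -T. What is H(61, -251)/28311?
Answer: -19/9437 ≈ -0.0020134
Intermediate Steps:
H(T, P) = 4 - T
H(61, -251)/28311 = (4 - 1*61)/28311 = (4 - 61)*(1/28311) = -57*1/28311 = -19/9437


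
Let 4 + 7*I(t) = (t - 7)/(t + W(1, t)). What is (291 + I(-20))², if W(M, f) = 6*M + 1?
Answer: 699919936/8281 ≈ 84521.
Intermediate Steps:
W(M, f) = 1 + 6*M
I(t) = -4/7 + (-7 + t)/(7*(7 + t)) (I(t) = -4/7 + ((t - 7)/(t + (1 + 6*1)))/7 = -4/7 + ((-7 + t)/(t + (1 + 6)))/7 = -4/7 + ((-7 + t)/(t + 7))/7 = -4/7 + ((-7 + t)/(7 + t))/7 = -4/7 + (-7 + t)/(7*(7 + t)))
(291 + I(-20))² = (291 + (-35 - 3*(-20))/(7*(7 - 20)))² = (291 + (⅐)*(-35 + 60)/(-13))² = (291 + (⅐)*(-1/13)*25)² = (291 - 25/91)² = (26456/91)² = 699919936/8281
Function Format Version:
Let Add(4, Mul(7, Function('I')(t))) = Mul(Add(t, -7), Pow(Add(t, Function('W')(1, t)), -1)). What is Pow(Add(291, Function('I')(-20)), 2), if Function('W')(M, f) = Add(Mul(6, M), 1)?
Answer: Rational(699919936, 8281) ≈ 84521.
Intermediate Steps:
Function('W')(M, f) = Add(1, Mul(6, M))
Function('I')(t) = Add(Rational(-4, 7), Mul(Rational(1, 7), Pow(Add(7, t), -1), Add(-7, t))) (Function('I')(t) = Add(Rational(-4, 7), Mul(Rational(1, 7), Mul(Add(t, -7), Pow(Add(t, Add(1, Mul(6, 1))), -1)))) = Add(Rational(-4, 7), Mul(Rational(1, 7), Mul(Add(-7, t), Pow(Add(t, Add(1, 6)), -1)))) = Add(Rational(-4, 7), Mul(Rational(1, 7), Mul(Add(-7, t), Pow(Add(t, 7), -1)))) = Add(Rational(-4, 7), Mul(Rational(1, 7), Mul(Add(-7, t), Pow(Add(7, t), -1)))) = Add(Rational(-4, 7), Mul(Rational(1, 7), Mul(Pow(Add(7, t), -1), Add(-7, t)))) = Add(Rational(-4, 7), Mul(Rational(1, 7), Pow(Add(7, t), -1), Add(-7, t))))
Pow(Add(291, Function('I')(-20)), 2) = Pow(Add(291, Mul(Rational(1, 7), Pow(Add(7, -20), -1), Add(-35, Mul(-3, -20)))), 2) = Pow(Add(291, Mul(Rational(1, 7), Pow(-13, -1), Add(-35, 60))), 2) = Pow(Add(291, Mul(Rational(1, 7), Rational(-1, 13), 25)), 2) = Pow(Add(291, Rational(-25, 91)), 2) = Pow(Rational(26456, 91), 2) = Rational(699919936, 8281)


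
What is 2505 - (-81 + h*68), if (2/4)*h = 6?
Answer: 1770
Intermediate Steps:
h = 12 (h = 2*6 = 12)
2505 - (-81 + h*68) = 2505 - (-81 + 12*68) = 2505 - (-81 + 816) = 2505 - 1*735 = 2505 - 735 = 1770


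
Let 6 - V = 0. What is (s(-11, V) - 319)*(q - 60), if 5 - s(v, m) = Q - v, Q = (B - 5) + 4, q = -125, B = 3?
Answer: 60495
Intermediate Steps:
Q = 2 (Q = (3 - 5) + 4 = -2 + 4 = 2)
V = 6 (V = 6 - 1*0 = 6 + 0 = 6)
s(v, m) = 3 + v (s(v, m) = 5 - (2 - v) = 5 + (-2 + v) = 3 + v)
(s(-11, V) - 319)*(q - 60) = ((3 - 11) - 319)*(-125 - 60) = (-8 - 319)*(-185) = -327*(-185) = 60495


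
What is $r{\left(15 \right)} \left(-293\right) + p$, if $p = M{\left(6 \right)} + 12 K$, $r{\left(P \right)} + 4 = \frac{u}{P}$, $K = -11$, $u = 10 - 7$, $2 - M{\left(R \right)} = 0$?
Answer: $\frac{4917}{5} \approx 983.4$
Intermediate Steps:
$M{\left(R \right)} = 2$ ($M{\left(R \right)} = 2 - 0 = 2 + 0 = 2$)
$u = 3$
$r{\left(P \right)} = -4 + \frac{3}{P}$
$p = -130$ ($p = 2 + 12 \left(-11\right) = 2 - 132 = -130$)
$r{\left(15 \right)} \left(-293\right) + p = \left(-4 + \frac{3}{15}\right) \left(-293\right) - 130 = \left(-4 + 3 \cdot \frac{1}{15}\right) \left(-293\right) - 130 = \left(-4 + \frac{1}{5}\right) \left(-293\right) - 130 = \left(- \frac{19}{5}\right) \left(-293\right) - 130 = \frac{5567}{5} - 130 = \frac{4917}{5}$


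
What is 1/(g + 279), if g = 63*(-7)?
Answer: -1/162 ≈ -0.0061728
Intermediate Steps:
g = -441
1/(g + 279) = 1/(-441 + 279) = 1/(-162) = -1/162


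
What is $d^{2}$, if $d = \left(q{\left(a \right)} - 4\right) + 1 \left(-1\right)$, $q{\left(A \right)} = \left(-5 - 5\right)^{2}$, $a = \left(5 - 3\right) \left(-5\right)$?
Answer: $9025$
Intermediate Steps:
$a = -10$ ($a = 2 \left(-5\right) = -10$)
$q{\left(A \right)} = 100$ ($q{\left(A \right)} = \left(-10\right)^{2} = 100$)
$d = 95$ ($d = \left(100 - 4\right) + 1 \left(-1\right) = 96 - 1 = 95$)
$d^{2} = 95^{2} = 9025$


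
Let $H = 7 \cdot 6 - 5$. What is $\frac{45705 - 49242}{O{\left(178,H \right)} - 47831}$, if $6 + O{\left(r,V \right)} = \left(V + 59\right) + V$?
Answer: $\frac{3537}{47704} \approx 0.074145$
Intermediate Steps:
$H = 37$ ($H = 42 - 5 = 37$)
$O{\left(r,V \right)} = 53 + 2 V$ ($O{\left(r,V \right)} = -6 + \left(\left(V + 59\right) + V\right) = -6 + \left(\left(59 + V\right) + V\right) = -6 + \left(59 + 2 V\right) = 53 + 2 V$)
$\frac{45705 - 49242}{O{\left(178,H \right)} - 47831} = \frac{45705 - 49242}{\left(53 + 2 \cdot 37\right) - 47831} = - \frac{3537}{\left(53 + 74\right) - 47831} = - \frac{3537}{127 - 47831} = - \frac{3537}{-47704} = \left(-3537\right) \left(- \frac{1}{47704}\right) = \frac{3537}{47704}$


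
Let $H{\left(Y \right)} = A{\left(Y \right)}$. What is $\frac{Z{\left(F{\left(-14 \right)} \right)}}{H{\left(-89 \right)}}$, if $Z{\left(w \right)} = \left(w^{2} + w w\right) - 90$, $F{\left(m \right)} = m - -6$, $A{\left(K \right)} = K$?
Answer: $- \frac{38}{89} \approx -0.42697$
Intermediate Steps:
$H{\left(Y \right)} = Y$
$F{\left(m \right)} = 6 + m$ ($F{\left(m \right)} = m + 6 = 6 + m$)
$Z{\left(w \right)} = -90 + 2 w^{2}$ ($Z{\left(w \right)} = \left(w^{2} + w^{2}\right) - 90 = 2 w^{2} - 90 = -90 + 2 w^{2}$)
$\frac{Z{\left(F{\left(-14 \right)} \right)}}{H{\left(-89 \right)}} = \frac{-90 + 2 \left(6 - 14\right)^{2}}{-89} = \left(-90 + 2 \left(-8\right)^{2}\right) \left(- \frac{1}{89}\right) = \left(-90 + 2 \cdot 64\right) \left(- \frac{1}{89}\right) = \left(-90 + 128\right) \left(- \frac{1}{89}\right) = 38 \left(- \frac{1}{89}\right) = - \frac{38}{89}$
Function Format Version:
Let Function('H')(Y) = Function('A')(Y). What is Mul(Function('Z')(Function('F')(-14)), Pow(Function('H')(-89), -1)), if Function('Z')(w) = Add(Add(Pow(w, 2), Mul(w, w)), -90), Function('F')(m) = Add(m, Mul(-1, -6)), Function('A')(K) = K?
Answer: Rational(-38, 89) ≈ -0.42697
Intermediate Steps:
Function('H')(Y) = Y
Function('F')(m) = Add(6, m) (Function('F')(m) = Add(m, 6) = Add(6, m))
Function('Z')(w) = Add(-90, Mul(2, Pow(w, 2))) (Function('Z')(w) = Add(Add(Pow(w, 2), Pow(w, 2)), -90) = Add(Mul(2, Pow(w, 2)), -90) = Add(-90, Mul(2, Pow(w, 2))))
Mul(Function('Z')(Function('F')(-14)), Pow(Function('H')(-89), -1)) = Mul(Add(-90, Mul(2, Pow(Add(6, -14), 2))), Pow(-89, -1)) = Mul(Add(-90, Mul(2, Pow(-8, 2))), Rational(-1, 89)) = Mul(Add(-90, Mul(2, 64)), Rational(-1, 89)) = Mul(Add(-90, 128), Rational(-1, 89)) = Mul(38, Rational(-1, 89)) = Rational(-38, 89)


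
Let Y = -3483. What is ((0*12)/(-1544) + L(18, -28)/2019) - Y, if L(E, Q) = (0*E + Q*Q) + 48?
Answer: 7033009/2019 ≈ 3483.4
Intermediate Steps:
L(E, Q) = 48 + Q**2 (L(E, Q) = (0 + Q**2) + 48 = Q**2 + 48 = 48 + Q**2)
((0*12)/(-1544) + L(18, -28)/2019) - Y = ((0*12)/(-1544) + (48 + (-28)**2)/2019) - 1*(-3483) = (0*(-1/1544) + (48 + 784)*(1/2019)) + 3483 = (0 + 832*(1/2019)) + 3483 = (0 + 832/2019) + 3483 = 832/2019 + 3483 = 7033009/2019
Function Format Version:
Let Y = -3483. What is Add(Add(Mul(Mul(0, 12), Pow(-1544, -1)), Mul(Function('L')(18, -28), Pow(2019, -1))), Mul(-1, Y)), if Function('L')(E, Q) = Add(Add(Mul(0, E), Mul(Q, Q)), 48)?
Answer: Rational(7033009, 2019) ≈ 3483.4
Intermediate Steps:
Function('L')(E, Q) = Add(48, Pow(Q, 2)) (Function('L')(E, Q) = Add(Add(0, Pow(Q, 2)), 48) = Add(Pow(Q, 2), 48) = Add(48, Pow(Q, 2)))
Add(Add(Mul(Mul(0, 12), Pow(-1544, -1)), Mul(Function('L')(18, -28), Pow(2019, -1))), Mul(-1, Y)) = Add(Add(Mul(Mul(0, 12), Pow(-1544, -1)), Mul(Add(48, Pow(-28, 2)), Pow(2019, -1))), Mul(-1, -3483)) = Add(Add(Mul(0, Rational(-1, 1544)), Mul(Add(48, 784), Rational(1, 2019))), 3483) = Add(Add(0, Mul(832, Rational(1, 2019))), 3483) = Add(Add(0, Rational(832, 2019)), 3483) = Add(Rational(832, 2019), 3483) = Rational(7033009, 2019)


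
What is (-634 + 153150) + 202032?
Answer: 354548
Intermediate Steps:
(-634 + 153150) + 202032 = 152516 + 202032 = 354548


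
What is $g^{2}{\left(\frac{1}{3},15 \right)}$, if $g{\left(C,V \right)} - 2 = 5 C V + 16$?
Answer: $1849$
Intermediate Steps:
$g{\left(C,V \right)} = 18 + 5 C V$ ($g{\left(C,V \right)} = 2 + \left(5 C V + 16\right) = 2 + \left(16 + 5 C V\right) = 18 + 5 C V$)
$g^{2}{\left(\frac{1}{3},15 \right)} = \left(18 + 5 \cdot \frac{1}{3} \cdot 15\right)^{2} = \left(18 + 25\right)^{2} = 43^{2} = 1849$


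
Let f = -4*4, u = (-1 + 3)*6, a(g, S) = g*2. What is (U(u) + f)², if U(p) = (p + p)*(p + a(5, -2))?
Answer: 262144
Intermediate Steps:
a(g, S) = 2*g
u = 12 (u = 2*6 = 12)
U(p) = 2*p*(10 + p) (U(p) = (p + p)*(p + 2*5) = (2*p)*(p + 10) = (2*p)*(10 + p) = 2*p*(10 + p))
f = -16
(U(u) + f)² = (2*12*(10 + 12) - 16)² = (2*12*22 - 16)² = (528 - 16)² = 512² = 262144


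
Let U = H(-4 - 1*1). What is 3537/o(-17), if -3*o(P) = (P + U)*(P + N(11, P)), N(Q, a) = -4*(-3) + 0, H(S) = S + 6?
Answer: -10611/80 ≈ -132.64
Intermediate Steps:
H(S) = 6 + S
U = 1 (U = 6 + (-4 - 1*1) = 6 + (-4 - 1) = 6 - 5 = 1)
N(Q, a) = 12 (N(Q, a) = 12 + 0 = 12)
o(P) = -(1 + P)*(12 + P)/3 (o(P) = -(P + 1)*(P + 12)/3 = -(1 + P)*(12 + P)/3)
3537/o(-17) = 3537/(-4 - 13/3*(-17) - ⅓*(-17)²) = 3537/(-4 + 221/3 - ⅓*289) = 3537/(-4 + 221/3 - 289/3) = 3537/(-80/3) = 3537*(-3/80) = -10611/80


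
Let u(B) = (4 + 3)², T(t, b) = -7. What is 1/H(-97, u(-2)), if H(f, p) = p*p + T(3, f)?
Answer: 1/2394 ≈ 0.00041771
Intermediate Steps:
u(B) = 49 (u(B) = 7² = 49)
H(f, p) = -7 + p² (H(f, p) = p*p - 7 = p² - 7 = -7 + p²)
1/H(-97, u(-2)) = 1/(-7 + 49²) = 1/(-7 + 2401) = 1/2394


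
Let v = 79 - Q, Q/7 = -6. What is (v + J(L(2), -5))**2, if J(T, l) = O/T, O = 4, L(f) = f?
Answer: 15129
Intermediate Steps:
Q = -42 (Q = 7*(-6) = -42)
J(T, l) = 4/T
v = 121 (v = 79 - 1*(-42) = 79 + 42 = 121)
(v + J(L(2), -5))**2 = (121 + 4/2)**2 = (121 + 4*(1/2))**2 = (121 + 2)**2 = 123**2 = 15129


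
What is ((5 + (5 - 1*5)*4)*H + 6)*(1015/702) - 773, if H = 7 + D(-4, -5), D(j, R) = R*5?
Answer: -104651/117 ≈ -894.45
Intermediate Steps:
D(j, R) = 5*R
H = -18 (H = 7 + 5*(-5) = 7 - 25 = -18)
((5 + (5 - 1*5)*4)*H + 6)*(1015/702) - 773 = ((5 + (5 - 1*5)*4)*(-18) + 6)*(1015/702) - 773 = ((5 + (5 - 5)*4)*(-18) + 6)*(1015*(1/702)) - 773 = ((5 + 0*4)*(-18) + 6)*(1015/702) - 773 = ((5 + 0)*(-18) + 6)*(1015/702) - 773 = (5*(-18) + 6)*(1015/702) - 773 = (-90 + 6)*(1015/702) - 773 = -84*1015/702 - 773 = -14210/117 - 773 = -104651/117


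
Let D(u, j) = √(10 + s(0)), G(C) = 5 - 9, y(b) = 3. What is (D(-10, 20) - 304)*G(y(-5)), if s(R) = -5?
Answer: 1216 - 4*√5 ≈ 1207.1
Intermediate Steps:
G(C) = -4
D(u, j) = √5 (D(u, j) = √(10 - 5) = √5)
(D(-10, 20) - 304)*G(y(-5)) = (√5 - 304)*(-4) = (-304 + √5)*(-4) = 1216 - 4*√5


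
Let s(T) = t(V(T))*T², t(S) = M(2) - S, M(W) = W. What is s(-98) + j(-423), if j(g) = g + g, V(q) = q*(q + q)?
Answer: -184455270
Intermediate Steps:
V(q) = 2*q² (V(q) = q*(2*q) = 2*q²)
t(S) = 2 - S
j(g) = 2*g
s(T) = T²*(2 - 2*T²) (s(T) = (2 - 2*T²)*T² = T²*(2 - 2*T²))
s(-98) + j(-423) = 2*(-98)²*(1 - 1*(-98)²) + 2*(-423) = 2*9604*(1 - 1*9604) - 846 = 2*9604*(1 - 9604) - 846 = 2*9604*(-9603) - 846 = -184454424 - 846 = -184455270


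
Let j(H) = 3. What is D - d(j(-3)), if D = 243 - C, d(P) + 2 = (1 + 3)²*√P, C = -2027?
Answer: 2272 - 16*√3 ≈ 2244.3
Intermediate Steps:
d(P) = -2 + 16*√P (d(P) = -2 + (1 + 3)²*√P = -2 + 4²*√P = -2 + 16*√P)
D = 2270 (D = 243 - 1*(-2027) = 243 + 2027 = 2270)
D - d(j(-3)) = 2270 - (-2 + 16*√3) = 2270 + (2 - 16*√3) = 2272 - 16*√3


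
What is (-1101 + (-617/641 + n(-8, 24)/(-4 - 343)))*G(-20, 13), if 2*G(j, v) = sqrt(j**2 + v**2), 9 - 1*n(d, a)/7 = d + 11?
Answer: -122566574*sqrt(569)/222427 ≈ -13144.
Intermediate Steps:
n(d, a) = -14 - 7*d (n(d, a) = 63 - 7*(d + 11) = 63 - 7*(11 + d) = 63 + (-77 - 7*d) = -14 - 7*d)
G(j, v) = sqrt(j**2 + v**2)/2
(-1101 + (-617/641 + n(-8, 24)/(-4 - 343)))*G(-20, 13) = (-1101 + (-617/641 + (-14 - 7*(-8))/(-4 - 343)))*(sqrt((-20)**2 + 13**2)/2) = (-1101 + (-617*1/641 + (-14 + 56)/(-347)))*(sqrt(400 + 169)/2) = (-1101 + (-617/641 + 42*(-1/347)))*(sqrt(569)/2) = (-1101 + (-617/641 - 42/347))*(sqrt(569)/2) = (-1101 - 241021/222427)*(sqrt(569)/2) = -122566574*sqrt(569)/222427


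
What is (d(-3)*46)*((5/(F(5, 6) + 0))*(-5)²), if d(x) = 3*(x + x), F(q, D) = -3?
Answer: 34500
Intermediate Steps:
d(x) = 6*x (d(x) = 3*(2*x) = 6*x)
(d(-3)*46)*((5/(F(5, 6) + 0))*(-5)²) = ((6*(-3))*46)*((5/(-3 + 0))*(-5)²) = (-18*46)*((5/(-3))*25) = -828*(-⅓*5)*25 = -(-1380)*25 = -828*(-125/3) = 34500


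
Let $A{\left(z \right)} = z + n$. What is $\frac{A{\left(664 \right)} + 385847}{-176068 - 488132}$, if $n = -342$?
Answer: $- \frac{128723}{221400} \approx -0.5814$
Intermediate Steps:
$A{\left(z \right)} = -342 + z$ ($A{\left(z \right)} = z - 342 = -342 + z$)
$\frac{A{\left(664 \right)} + 385847}{-176068 - 488132} = \frac{\left(-342 + 664\right) + 385847}{-176068 - 488132} = \frac{322 + 385847}{-664200} = 386169 \left(- \frac{1}{664200}\right) = - \frac{128723}{221400}$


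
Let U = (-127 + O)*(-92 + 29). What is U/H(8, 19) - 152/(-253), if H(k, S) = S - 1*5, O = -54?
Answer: 412441/506 ≈ 815.10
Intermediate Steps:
H(k, S) = -5 + S (H(k, S) = S - 5 = -5 + S)
U = 11403 (U = (-127 - 54)*(-92 + 29) = -181*(-63) = 11403)
U/H(8, 19) - 152/(-253) = 11403/(-5 + 19) - 152/(-253) = 11403/14 - 152*(-1/253) = 11403*(1/14) + 152/253 = 1629/2 + 152/253 = 412441/506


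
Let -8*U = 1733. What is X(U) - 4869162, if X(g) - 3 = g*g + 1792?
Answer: -308508199/64 ≈ -4.8204e+6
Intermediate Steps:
U = -1733/8 (U = -⅛*1733 = -1733/8 ≈ -216.63)
X(g) = 1795 + g² (X(g) = 3 + (g*g + 1792) = 3 + (g² + 1792) = 3 + (1792 + g²) = 1795 + g²)
X(U) - 4869162 = (1795 + (-1733/8)²) - 4869162 = (1795 + 3003289/64) - 4869162 = 3118169/64 - 4869162 = -308508199/64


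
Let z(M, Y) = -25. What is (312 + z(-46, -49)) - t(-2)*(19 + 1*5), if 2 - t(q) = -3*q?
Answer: 383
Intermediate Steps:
t(q) = 2 + 3*q (t(q) = 2 - (-3)*q = 2 + 3*q)
(312 + z(-46, -49)) - t(-2)*(19 + 1*5) = (312 - 25) - (2 + 3*(-2))*(19 + 1*5) = 287 - (2 - 6)*(19 + 5) = 287 - (-4)*24 = 287 - 1*(-96) = 287 + 96 = 383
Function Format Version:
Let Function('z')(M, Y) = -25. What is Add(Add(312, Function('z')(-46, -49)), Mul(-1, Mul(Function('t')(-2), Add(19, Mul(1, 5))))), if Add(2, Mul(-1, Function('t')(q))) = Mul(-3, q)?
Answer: 383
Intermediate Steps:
Function('t')(q) = Add(2, Mul(3, q)) (Function('t')(q) = Add(2, Mul(-1, Mul(-3, q))) = Add(2, Mul(3, q)))
Add(Add(312, Function('z')(-46, -49)), Mul(-1, Mul(Function('t')(-2), Add(19, Mul(1, 5))))) = Add(Add(312, -25), Mul(-1, Mul(Add(2, Mul(3, -2)), Add(19, Mul(1, 5))))) = Add(287, Mul(-1, Mul(Add(2, -6), Add(19, 5)))) = Add(287, Mul(-1, Mul(-4, 24))) = Add(287, Mul(-1, -96)) = Add(287, 96) = 383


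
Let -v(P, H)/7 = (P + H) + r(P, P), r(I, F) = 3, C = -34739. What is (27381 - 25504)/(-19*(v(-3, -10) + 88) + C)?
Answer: -1877/37741 ≈ -0.049734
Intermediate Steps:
v(P, H) = -21 - 7*H - 7*P (v(P, H) = -7*((P + H) + 3) = -7*((H + P) + 3) = -7*(3 + H + P) = -21 - 7*H - 7*P)
(27381 - 25504)/(-19*(v(-3, -10) + 88) + C) = (27381 - 25504)/(-19*((-21 - 7*(-10) - 7*(-3)) + 88) - 34739) = 1877/(-19*((-21 + 70 + 21) + 88) - 34739) = 1877/(-19*(70 + 88) - 34739) = 1877/(-19*158 - 34739) = 1877/(-3002 - 34739) = 1877/(-37741) = 1877*(-1/37741) = -1877/37741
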